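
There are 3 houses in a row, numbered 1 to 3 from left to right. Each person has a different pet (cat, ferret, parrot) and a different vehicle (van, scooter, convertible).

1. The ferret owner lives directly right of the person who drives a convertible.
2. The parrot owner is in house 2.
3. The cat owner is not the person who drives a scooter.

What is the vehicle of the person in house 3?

scooter

From clue 2, the parrot owner must be in house 2.
That leaves cat as the pet for house 1.
House 3's pet must be ferret (nothing else left).
Clue 1: the person who drives a convertible is in house 2.
House 1's vehicle must be van (nothing else left).
The only vehicle still possible for house 3 is scooter.
So: house 1 = cat/van, house 2 = parrot/convertible, house 3 = ferret/scooter.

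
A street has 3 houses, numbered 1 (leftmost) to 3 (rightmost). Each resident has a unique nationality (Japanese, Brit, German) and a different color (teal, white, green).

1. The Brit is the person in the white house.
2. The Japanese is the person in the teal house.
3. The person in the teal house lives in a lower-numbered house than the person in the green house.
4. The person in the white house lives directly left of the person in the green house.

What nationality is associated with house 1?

That leaves green as the color for house 3.
Clue 4 places the person in the white house in house 2.
House 3's nationality must be German (nothing else left).
That leaves teal as the color for house 1.
Clue 1: the Brit is in house 2.
By clue 2, the Japanese is in house 1.
So: house 1 = Japanese/teal, house 2 = Brit/white, house 3 = German/green.

Japanese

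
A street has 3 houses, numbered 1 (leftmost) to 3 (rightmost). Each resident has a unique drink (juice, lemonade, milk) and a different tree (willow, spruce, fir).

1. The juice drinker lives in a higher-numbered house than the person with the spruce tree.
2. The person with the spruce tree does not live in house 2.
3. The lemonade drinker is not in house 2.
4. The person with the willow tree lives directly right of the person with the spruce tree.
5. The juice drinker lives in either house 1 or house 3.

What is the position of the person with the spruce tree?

1

From clue 2, the person with the spruce tree must be in house 1.
Clue 4: the person with the willow tree is in house 2.
The juice drinker is in house 3 (clue 5).
House 1 drink: only lemonade fits.
That leaves milk as the drink for house 2.
That leaves fir as the tree for house 3.
So: house 1 = lemonade/spruce, house 2 = milk/willow, house 3 = juice/fir.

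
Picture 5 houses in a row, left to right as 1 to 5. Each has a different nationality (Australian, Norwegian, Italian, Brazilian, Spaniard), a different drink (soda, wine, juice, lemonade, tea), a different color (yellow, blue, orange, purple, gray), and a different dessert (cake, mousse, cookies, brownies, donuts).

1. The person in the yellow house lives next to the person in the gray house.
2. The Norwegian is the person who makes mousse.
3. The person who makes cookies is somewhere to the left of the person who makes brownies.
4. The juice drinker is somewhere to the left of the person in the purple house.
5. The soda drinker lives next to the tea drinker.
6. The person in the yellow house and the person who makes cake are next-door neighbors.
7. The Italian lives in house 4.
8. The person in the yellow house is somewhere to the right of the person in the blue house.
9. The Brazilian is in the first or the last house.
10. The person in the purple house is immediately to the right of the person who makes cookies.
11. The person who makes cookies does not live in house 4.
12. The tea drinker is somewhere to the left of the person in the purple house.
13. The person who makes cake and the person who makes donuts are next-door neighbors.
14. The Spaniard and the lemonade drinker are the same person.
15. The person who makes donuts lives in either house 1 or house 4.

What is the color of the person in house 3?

yellow

Clue 7: the Italian is in house 4.
The Brazilian is narrowed to house 1 or 5; consider each.
Placing it in house 5 leads to a contradiction, so it's in house 1.
The person who makes donuts is narrowed to house 1 or 4; consider each.
Placing it in house 4 leads to a contradiction, so it's in house 1.
From clue 13, the person who makes cake must be in house 2.
So house 4 gets brownies for dessert.
The only dessert still possible for house 5 is mousse.
By clue 2, the Norwegian is in house 5.
Clue 6: the person in the yellow house is in house 3.
From clue 10, the person in the purple house must be in house 4.
So house 3 gets cookies for dessert.
Clue 1: the person in the gray house is in house 2.
House 5 drink: only wine fits.
That leaves orange as the color for house 5.
House 4's drink must be soda (nothing else left).
That leaves blue as the color for house 1.
Clue 5: the tea drinker is in house 3.
House 1 drink: only juice fits.
So house 2 gets lemonade for drink.
The Spaniard is in house 2 (clue 14).
House 3 nationality: only Australian fits.
So: house 1 = Brazilian/juice/blue/donuts, house 2 = Spaniard/lemonade/gray/cake, house 3 = Australian/tea/yellow/cookies, house 4 = Italian/soda/purple/brownies, house 5 = Norwegian/wine/orange/mousse.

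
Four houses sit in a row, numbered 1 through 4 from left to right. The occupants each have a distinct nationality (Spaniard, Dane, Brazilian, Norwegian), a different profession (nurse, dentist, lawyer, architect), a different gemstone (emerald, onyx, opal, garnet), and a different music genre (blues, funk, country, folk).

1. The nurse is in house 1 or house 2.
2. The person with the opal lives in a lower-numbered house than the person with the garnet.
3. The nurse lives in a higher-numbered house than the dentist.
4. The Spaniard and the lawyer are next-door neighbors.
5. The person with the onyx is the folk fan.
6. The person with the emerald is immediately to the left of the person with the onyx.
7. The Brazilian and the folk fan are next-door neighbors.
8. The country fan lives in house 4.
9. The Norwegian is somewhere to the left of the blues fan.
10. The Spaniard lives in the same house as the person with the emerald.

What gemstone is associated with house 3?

onyx

The nurse is in house 2 (clue 3).
Clue 3 places the dentist in house 1.
From clue 8, the country fan must be in house 4.
From clue 10, the Spaniard must be in house 2.
From clue 10, the person with the emerald must be in house 2.
So house 1 gets Norwegian for nationality.
House 1's gemstone must be opal (nothing else left).
So house 3 gets onyx for gemstone.
House 4 gemstone: only garnet fits.
House 1's music genre must be funk (nothing else left).
From clue 4, the lawyer must be in house 3.
Clue 5 places the folk fan in house 3.
By clue 7, the Brazilian is in house 4.
That leaves Dane as the nationality for house 3.
So house 4 gets architect for profession.
House 2 music genre: only blues fits.
So: house 1 = Norwegian/dentist/opal/funk, house 2 = Spaniard/nurse/emerald/blues, house 3 = Dane/lawyer/onyx/folk, house 4 = Brazilian/architect/garnet/country.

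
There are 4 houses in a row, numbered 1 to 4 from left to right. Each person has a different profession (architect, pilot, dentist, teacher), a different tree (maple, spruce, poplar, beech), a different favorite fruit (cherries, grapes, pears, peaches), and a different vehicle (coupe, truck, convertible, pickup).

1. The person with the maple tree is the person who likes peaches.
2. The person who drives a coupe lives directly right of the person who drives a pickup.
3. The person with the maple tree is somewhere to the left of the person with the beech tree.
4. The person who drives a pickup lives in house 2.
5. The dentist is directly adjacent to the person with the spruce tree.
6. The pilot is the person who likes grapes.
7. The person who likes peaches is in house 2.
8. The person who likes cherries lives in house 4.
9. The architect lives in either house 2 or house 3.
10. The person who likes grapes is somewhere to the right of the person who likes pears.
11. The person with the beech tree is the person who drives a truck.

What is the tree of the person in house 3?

Clue 4: the person who drives a pickup is in house 2.
Clue 7 places the person who likes peaches in house 2.
From clue 8, the person who likes cherries must be in house 4.
The only favorite fruit still possible for house 1 is pears.
House 3's favorite fruit must be grapes (nothing else left).
The only vehicle still possible for house 1 is convertible.
Clue 1: the person with the maple tree is in house 2.
Clue 2: the person who drives a coupe is in house 3.
The pilot is in house 3 (clue 6).
So house 4 gets truck for vehicle.
From clue 11, the person with the beech tree must be in house 4.
So house 1 gets teacher for profession.
The only profession still possible for house 2 is architect.
The only profession still possible for house 4 is dentist.
Clue 5 places the person with the spruce tree in house 3.
So house 1 gets poplar for tree.
So: house 1 = teacher/poplar/pears/convertible, house 2 = architect/maple/peaches/pickup, house 3 = pilot/spruce/grapes/coupe, house 4 = dentist/beech/cherries/truck.

spruce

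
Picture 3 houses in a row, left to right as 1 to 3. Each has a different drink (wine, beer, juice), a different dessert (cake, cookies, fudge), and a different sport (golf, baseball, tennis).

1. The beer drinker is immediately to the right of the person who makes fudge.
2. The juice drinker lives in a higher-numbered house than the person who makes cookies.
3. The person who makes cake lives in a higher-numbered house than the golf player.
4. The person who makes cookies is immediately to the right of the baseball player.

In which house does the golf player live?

From clue 4, the person who makes cookies must be in house 2.
Clue 4: the baseball player is in house 1.
So house 1 gets wine for drink.
The only dessert still possible for house 1 is fudge.
The only dessert still possible for house 3 is cake.
The only sport still possible for house 3 is tennis.
From clue 1, the beer drinker must be in house 2.
The juice drinker is in house 3 (clue 2).
So house 2 gets golf for sport.
So: house 1 = wine/fudge/baseball, house 2 = beer/cookies/golf, house 3 = juice/cake/tennis.

2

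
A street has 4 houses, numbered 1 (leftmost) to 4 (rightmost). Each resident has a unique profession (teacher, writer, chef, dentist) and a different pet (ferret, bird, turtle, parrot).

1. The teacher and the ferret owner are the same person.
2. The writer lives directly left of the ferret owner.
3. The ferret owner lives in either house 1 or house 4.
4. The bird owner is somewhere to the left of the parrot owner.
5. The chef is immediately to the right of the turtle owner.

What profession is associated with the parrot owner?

writer

By clue 3, the ferret owner is in house 4.
Clue 1: the teacher is in house 4.
The writer is in house 3 (clue 2).
House 1's profession must be dentist (nothing else left).
House 2's profession must be chef (nothing else left).
By clue 5, the turtle owner is in house 1.
House 3's pet must be parrot (nothing else left).
House 2 pet: only bird fits.
So: house 1 = dentist/turtle, house 2 = chef/bird, house 3 = writer/parrot, house 4 = teacher/ferret.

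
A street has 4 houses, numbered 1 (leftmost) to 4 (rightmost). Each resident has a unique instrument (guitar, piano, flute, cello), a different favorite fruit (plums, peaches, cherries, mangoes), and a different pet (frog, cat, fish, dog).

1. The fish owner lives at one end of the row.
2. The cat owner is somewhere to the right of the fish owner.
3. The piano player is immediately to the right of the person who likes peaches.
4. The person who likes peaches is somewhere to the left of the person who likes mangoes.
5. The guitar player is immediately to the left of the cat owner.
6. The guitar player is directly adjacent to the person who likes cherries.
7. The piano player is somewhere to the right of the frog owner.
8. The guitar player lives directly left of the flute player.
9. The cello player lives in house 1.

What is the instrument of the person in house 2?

guitar

Clue 2: the fish owner is in house 1.
Clue 9 places the cello player in house 1.
The only instrument still possible for house 2 is guitar.
The cat owner is in house 3 (clue 5).
By clue 8, the flute player is in house 3.
House 4 instrument: only piano fits.
So house 4 gets dog for pet.
Clue 3 places the person who likes peaches in house 3.
From clue 4, the person who likes mangoes must be in house 4.
So house 1 gets cherries for favorite fruit.
House 2 favorite fruit: only plums fits.
That leaves frog as the pet for house 2.
So: house 1 = cello/cherries/fish, house 2 = guitar/plums/frog, house 3 = flute/peaches/cat, house 4 = piano/mangoes/dog.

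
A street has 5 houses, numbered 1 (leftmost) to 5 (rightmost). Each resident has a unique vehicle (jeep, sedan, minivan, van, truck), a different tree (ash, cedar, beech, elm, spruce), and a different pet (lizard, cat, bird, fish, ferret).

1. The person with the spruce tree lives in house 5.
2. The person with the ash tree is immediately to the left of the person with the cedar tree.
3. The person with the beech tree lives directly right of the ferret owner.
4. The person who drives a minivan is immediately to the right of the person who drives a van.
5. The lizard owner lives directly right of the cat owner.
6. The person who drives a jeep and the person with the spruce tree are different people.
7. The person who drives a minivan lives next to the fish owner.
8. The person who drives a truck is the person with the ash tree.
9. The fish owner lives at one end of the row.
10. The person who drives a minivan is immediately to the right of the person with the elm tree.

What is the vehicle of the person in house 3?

van

By clue 1, the person with the spruce tree is in house 5.
So house 5 gets sedan for vehicle.
The person who drives a minivan is narrowed to house 2 or 4; consider each.
Placing it in house 2 leads to a contradiction, so it's in house 4.
The person who drives a van is in house 3 (clue 4).
Clue 7: the fish owner is in house 5.
The person with the elm tree is in house 3 (clue 10).
House 1 tree: only ash fits.
From clue 2, the person with the cedar tree must be in house 2.
Clue 8: the person who drives a truck is in house 1.
House 2's vehicle must be jeep (nothing else left).
That leaves beech as the tree for house 4.
The ferret owner is in house 3 (clue 3).
Clue 5: the lizard owner is in house 2.
The cat owner is in house 1 (clue 5).
So house 4 gets bird for pet.
So: house 1 = truck/ash/cat, house 2 = jeep/cedar/lizard, house 3 = van/elm/ferret, house 4 = minivan/beech/bird, house 5 = sedan/spruce/fish.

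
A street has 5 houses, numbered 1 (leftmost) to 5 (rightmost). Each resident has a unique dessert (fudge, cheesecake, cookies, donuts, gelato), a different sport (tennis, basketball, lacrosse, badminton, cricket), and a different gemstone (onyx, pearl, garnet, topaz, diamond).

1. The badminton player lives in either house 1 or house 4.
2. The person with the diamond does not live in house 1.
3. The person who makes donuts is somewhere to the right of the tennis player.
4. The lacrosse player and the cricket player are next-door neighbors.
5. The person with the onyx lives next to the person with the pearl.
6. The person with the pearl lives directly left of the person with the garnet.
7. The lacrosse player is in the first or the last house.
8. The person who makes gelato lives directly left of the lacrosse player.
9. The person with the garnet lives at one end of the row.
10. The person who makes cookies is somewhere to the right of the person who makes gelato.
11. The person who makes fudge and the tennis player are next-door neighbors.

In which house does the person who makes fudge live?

By clue 8, the person who makes gelato is in house 4.
By clue 8, the lacrosse player is in house 5.
Clue 9 places the person with the garnet in house 5.
Clue 10: the person who makes cookies is in house 5.
By clue 4, the cricket player is in house 4.
The person with the pearl is in house 4 (clue 6).
So house 3 gets basketball for sport.
By clue 5, the person with the onyx is in house 3.
The only sport still possible for house 1 is badminton.
The only sport still possible for house 2 is tennis.
House 1's gemstone must be topaz (nothing else left).
The only gemstone still possible for house 2 is diamond.
Clue 3: the person who makes donuts is in house 3.
House 2's dessert must be cheesecake (nothing else left).
The only dessert still possible for house 1 is fudge.
So: house 1 = fudge/badminton/topaz, house 2 = cheesecake/tennis/diamond, house 3 = donuts/basketball/onyx, house 4 = gelato/cricket/pearl, house 5 = cookies/lacrosse/garnet.

1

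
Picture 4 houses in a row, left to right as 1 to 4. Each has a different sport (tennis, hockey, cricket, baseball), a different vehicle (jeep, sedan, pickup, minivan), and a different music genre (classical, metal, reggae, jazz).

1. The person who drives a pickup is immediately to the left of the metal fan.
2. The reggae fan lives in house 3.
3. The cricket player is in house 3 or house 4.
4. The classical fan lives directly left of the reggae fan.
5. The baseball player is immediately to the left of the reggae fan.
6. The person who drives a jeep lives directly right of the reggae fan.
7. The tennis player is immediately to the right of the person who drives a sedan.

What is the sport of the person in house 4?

From clue 2, the reggae fan must be in house 3.
Clue 4 places the classical fan in house 2.
By clue 5, the baseball player is in house 2.
Clue 6: the person who drives a jeep is in house 4.
The only sport still possible for house 1 is hockey.
The only music genre still possible for house 1 is jazz.
So house 4 gets metal for music genre.
The person who drives a pickup is in house 3 (clue 1).
The only vehicle still possible for house 1 is minivan.
So house 2 gets sedan for vehicle.
From clue 7, the tennis player must be in house 3.
House 4 sport: only cricket fits.
So: house 1 = hockey/minivan/jazz, house 2 = baseball/sedan/classical, house 3 = tennis/pickup/reggae, house 4 = cricket/jeep/metal.

cricket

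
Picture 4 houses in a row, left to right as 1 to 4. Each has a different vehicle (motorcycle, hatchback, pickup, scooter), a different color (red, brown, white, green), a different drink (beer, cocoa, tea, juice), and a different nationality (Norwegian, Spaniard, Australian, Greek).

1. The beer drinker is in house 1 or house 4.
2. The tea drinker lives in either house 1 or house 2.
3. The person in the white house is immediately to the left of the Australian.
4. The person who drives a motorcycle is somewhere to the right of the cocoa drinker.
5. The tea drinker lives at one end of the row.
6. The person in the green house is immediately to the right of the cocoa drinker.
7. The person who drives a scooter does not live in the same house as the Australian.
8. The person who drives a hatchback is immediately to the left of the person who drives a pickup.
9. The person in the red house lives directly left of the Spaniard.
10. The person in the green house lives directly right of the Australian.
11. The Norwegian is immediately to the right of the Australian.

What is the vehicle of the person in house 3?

pickup

From clue 5, the tea drinker must be in house 1.
The only nationality still possible for house 1 is Greek.
That leaves beer as the drink for house 4.
The person who drives a motorcycle is narrowed to house 3 or 4; consider each.
Placing it in house 3 leads to a contradiction, so it's in house 4.
The person who drives a hatchback is narrowed to house 1 or 2; consider each.
Placing it in house 1 leads to a contradiction, so it's in house 2.
By clue 8, the person who drives a pickup is in house 3.
That leaves scooter as the vehicle for house 1.
The person in the green house is narrowed to house 3 or 4; consider each.
Placing it in house 3 leads to a contradiction, so it's in house 4.
Clue 6 places the cocoa drinker in house 3.
By clue 10, the Australian is in house 3.
By clue 11, the Norwegian is in house 4.
House 2 drink: only juice fits.
The only nationality still possible for house 2 is Spaniard.
From clue 3, the person in the white house must be in house 2.
By clue 9, the person in the red house is in house 1.
So house 3 gets brown for color.
So: house 1 = scooter/red/tea/Greek, house 2 = hatchback/white/juice/Spaniard, house 3 = pickup/brown/cocoa/Australian, house 4 = motorcycle/green/beer/Norwegian.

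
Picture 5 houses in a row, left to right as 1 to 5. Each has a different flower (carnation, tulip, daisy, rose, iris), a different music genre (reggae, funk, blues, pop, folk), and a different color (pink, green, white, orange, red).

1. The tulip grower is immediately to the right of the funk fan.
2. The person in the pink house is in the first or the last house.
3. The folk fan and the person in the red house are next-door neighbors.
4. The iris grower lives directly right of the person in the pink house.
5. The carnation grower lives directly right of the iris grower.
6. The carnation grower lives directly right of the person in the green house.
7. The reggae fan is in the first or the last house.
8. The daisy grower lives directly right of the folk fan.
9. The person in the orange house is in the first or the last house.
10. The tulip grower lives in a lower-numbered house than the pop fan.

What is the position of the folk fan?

The iris grower is in house 2 (clue 4).
From clue 4, the person in the pink house must be in house 1.
The carnation grower is in house 3 (clue 5).
Clue 6 places the person in the green house in house 2.
House 1's flower must be rose (nothing else left).
So house 5 gets daisy for flower.
The only color still possible for house 5 is orange.
By clue 1, the funk fan is in house 3.
Clue 8: the folk fan is in house 4.
Clue 10: the pop fan is in house 5.
So house 4 gets tulip for flower.
That leaves blues as the music genre for house 2.
By clue 3, the person in the red house is in house 3.
House 1's music genre must be reggae (nothing else left).
The only color still possible for house 4 is white.
So: house 1 = rose/reggae/pink, house 2 = iris/blues/green, house 3 = carnation/funk/red, house 4 = tulip/folk/white, house 5 = daisy/pop/orange.

4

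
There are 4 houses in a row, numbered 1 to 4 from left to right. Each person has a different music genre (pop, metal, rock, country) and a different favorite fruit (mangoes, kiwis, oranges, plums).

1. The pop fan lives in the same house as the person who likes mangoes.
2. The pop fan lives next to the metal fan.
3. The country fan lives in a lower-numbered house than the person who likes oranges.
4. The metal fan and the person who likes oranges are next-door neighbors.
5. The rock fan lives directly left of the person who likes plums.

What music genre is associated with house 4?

The country fan is narrowed to house 1 or 2 or 3; consider each.
Placing it in house 2 and house 3 leads to a contradiction, so it's in house 1.
The only favorite fruit still possible for house 1 is kiwis.
The rock fan is narrowed to house 2 or 3; consider each.
Placing it in house 3 leads to a contradiction, so it's in house 2.
By clue 5, the person who likes plums is in house 3.
Clue 1 places the pop fan in house 4.
From clue 1, the person who likes mangoes must be in house 4.
By clue 2, the metal fan is in house 3.
That leaves oranges as the favorite fruit for house 2.
So: house 1 = country/kiwis, house 2 = rock/oranges, house 3 = metal/plums, house 4 = pop/mangoes.

pop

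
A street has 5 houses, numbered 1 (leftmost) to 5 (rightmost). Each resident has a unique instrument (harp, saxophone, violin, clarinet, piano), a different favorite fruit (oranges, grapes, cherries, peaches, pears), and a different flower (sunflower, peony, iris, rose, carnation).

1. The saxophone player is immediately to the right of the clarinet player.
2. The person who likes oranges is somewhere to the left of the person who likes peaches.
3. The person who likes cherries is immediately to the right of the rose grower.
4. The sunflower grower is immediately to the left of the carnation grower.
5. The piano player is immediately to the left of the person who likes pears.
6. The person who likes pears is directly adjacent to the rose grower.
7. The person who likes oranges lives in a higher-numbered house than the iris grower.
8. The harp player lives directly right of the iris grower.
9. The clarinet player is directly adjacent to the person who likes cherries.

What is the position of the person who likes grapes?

1

House 1 favorite fruit: only grapes fits.
The harp player is narrowed to house 2 or 3 or 4; consider each.
Placing it in house 3 and house 4 leads to a contradiction, so it's in house 2.
From clue 8, the iris grower must be in house 1.
The clarinet player is narrowed to house 3 or 4; consider each.
Placing it in house 4 leads to a contradiction, so it's in house 3.
From clue 1, the saxophone player must be in house 4.
The person who likes cherries is in house 4 (clue 9).
The only instrument still possible for house 1 is piano.
House 5's instrument must be violin (nothing else left).
From clue 3, the rose grower must be in house 3.
Clue 5: the person who likes pears is in house 2.
So house 5 gets peaches for favorite fruit.
The sunflower grower is in house 4 (clue 4).
Clue 4: the carnation grower is in house 5.
House 3 favorite fruit: only oranges fits.
So house 2 gets peony for flower.
So: house 1 = piano/grapes/iris, house 2 = harp/pears/peony, house 3 = clarinet/oranges/rose, house 4 = saxophone/cherries/sunflower, house 5 = violin/peaches/carnation.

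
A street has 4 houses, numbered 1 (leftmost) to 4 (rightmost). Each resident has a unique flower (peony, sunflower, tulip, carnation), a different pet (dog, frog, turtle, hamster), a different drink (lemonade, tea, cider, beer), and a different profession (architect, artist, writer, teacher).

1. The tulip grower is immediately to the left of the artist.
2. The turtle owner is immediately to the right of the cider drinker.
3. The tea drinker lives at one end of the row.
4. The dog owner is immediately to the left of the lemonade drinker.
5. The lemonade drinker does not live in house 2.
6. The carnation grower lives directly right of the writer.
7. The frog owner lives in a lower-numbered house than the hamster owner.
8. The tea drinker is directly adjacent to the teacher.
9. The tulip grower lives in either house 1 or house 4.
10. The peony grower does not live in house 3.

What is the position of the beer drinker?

The tulip grower is in house 1 (clue 9).
Clue 1 places the artist in house 2.
House 1's pet must be frog (nothing else left).
House 3 profession: only teacher fits.
So house 4 gets architect for profession.
The carnation grower is in house 2 (clue 6).
By clue 8, the tea drinker is in house 4.
So house 3 gets sunflower for flower.
House 4 flower: only peony fits.
House 1 profession: only writer fits.
The dog owner is in house 2 (clue 4).
That leaves lemonade as the drink for house 3.
Clue 2 places the turtle owner in house 3.
By clue 2, the cider drinker is in house 2.
The only pet still possible for house 4 is hamster.
House 1's drink must be beer (nothing else left).
So: house 1 = tulip/frog/beer/writer, house 2 = carnation/dog/cider/artist, house 3 = sunflower/turtle/lemonade/teacher, house 4 = peony/hamster/tea/architect.

1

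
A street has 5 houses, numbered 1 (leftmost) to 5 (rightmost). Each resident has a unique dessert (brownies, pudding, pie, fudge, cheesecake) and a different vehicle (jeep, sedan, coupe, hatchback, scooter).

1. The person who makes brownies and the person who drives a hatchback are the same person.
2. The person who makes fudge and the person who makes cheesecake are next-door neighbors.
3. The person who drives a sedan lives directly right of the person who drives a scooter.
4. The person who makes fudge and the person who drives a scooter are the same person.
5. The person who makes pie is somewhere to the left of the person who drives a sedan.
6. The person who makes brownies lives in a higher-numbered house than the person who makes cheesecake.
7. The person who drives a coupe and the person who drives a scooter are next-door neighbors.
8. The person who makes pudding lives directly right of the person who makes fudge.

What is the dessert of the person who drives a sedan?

pudding

The person who makes brownies is narrowed to house 2 or 3 or 4 or 5; consider each.
Placing it in house 2 and house 3 and house 4 leads to a contradiction, so it's in house 5.
Clue 1: the person who drives a hatchback is in house 5.
The person who makes fudge is narrowed to house 1 or 2 or 3; consider each.
Placing it in house 1 and house 2 leads to a contradiction, so it's in house 3.
By clue 4, the person who drives a scooter is in house 3.
From clue 8, the person who makes pudding must be in house 4.
House 1 dessert: only pie fits.
House 2's dessert must be cheesecake (nothing else left).
So house 1 gets jeep for vehicle.
From clue 3, the person who drives a sedan must be in house 4.
The only vehicle still possible for house 2 is coupe.
So: house 1 = pie/jeep, house 2 = cheesecake/coupe, house 3 = fudge/scooter, house 4 = pudding/sedan, house 5 = brownies/hatchback.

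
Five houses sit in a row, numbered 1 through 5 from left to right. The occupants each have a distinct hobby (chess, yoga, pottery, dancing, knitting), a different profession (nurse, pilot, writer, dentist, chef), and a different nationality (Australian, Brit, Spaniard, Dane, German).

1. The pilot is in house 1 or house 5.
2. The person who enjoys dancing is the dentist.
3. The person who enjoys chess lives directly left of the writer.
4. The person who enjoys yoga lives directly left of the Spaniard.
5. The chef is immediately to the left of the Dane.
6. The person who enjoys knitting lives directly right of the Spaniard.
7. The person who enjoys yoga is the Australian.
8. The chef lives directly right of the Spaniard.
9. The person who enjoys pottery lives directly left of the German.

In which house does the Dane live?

5

That leaves dancing as the hobby for house 5.
By clue 2, the dentist is in house 5.
House 1 profession: only pilot fits.
The person who enjoys knitting is narrowed to house 3 or 4; consider each.
Placing it in house 3 leads to a contradiction, so it's in house 4.
Clue 6: the Spaniard is in house 3.
Clue 8: the chef is in house 4.
By clue 4, the person who enjoys yoga is in house 2.
Clue 5 places the Dane in house 5.
Clue 7 places the Australian in house 2.
House 3's hobby must be pottery (nothing else left).
That leaves Brit as the nationality for house 1.
So house 4 gets German for nationality.
Clue 3 places the writer in house 2.
So house 1 gets chess for hobby.
House 3's profession must be nurse (nothing else left).
So: house 1 = chess/pilot/Brit, house 2 = yoga/writer/Australian, house 3 = pottery/nurse/Spaniard, house 4 = knitting/chef/German, house 5 = dancing/dentist/Dane.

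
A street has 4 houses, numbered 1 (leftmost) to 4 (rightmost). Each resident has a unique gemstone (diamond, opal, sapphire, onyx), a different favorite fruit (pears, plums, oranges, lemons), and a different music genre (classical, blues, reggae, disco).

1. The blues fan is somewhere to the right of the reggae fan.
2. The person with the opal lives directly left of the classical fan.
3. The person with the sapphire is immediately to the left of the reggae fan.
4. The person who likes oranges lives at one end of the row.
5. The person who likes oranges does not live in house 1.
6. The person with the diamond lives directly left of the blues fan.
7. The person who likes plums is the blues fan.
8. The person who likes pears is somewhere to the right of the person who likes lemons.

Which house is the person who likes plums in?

By clue 5, the person who likes oranges is in house 4.
So house 4 gets onyx for gemstone.
House 1's favorite fruit must be lemons (nothing else left).
House 1's music genre must be disco (nothing else left).
Clue 7: the person who likes plums is in house 3.
The blues fan is in house 3 (clue 7).
So house 2 gets pears for favorite fruit.
The only music genre still possible for house 2 is reggae.
The only music genre still possible for house 4 is classical.
By clue 2, the person with the opal is in house 3.
By clue 3, the person with the sapphire is in house 1.
The person with the diamond is in house 2 (clue 6).
So: house 1 = sapphire/lemons/disco, house 2 = diamond/pears/reggae, house 3 = opal/plums/blues, house 4 = onyx/oranges/classical.

3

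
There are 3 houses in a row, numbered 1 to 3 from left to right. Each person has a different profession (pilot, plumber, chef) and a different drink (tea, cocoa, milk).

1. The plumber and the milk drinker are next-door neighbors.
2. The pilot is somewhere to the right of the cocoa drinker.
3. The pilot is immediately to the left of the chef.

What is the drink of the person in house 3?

By clue 3, the pilot is in house 2.
From clue 3, the chef must be in house 3.
That leaves plumber as the profession for house 1.
The milk drinker is in house 2 (clue 1).
Clue 2: the cocoa drinker is in house 1.
That leaves tea as the drink for house 3.
So: house 1 = plumber/cocoa, house 2 = pilot/milk, house 3 = chef/tea.

tea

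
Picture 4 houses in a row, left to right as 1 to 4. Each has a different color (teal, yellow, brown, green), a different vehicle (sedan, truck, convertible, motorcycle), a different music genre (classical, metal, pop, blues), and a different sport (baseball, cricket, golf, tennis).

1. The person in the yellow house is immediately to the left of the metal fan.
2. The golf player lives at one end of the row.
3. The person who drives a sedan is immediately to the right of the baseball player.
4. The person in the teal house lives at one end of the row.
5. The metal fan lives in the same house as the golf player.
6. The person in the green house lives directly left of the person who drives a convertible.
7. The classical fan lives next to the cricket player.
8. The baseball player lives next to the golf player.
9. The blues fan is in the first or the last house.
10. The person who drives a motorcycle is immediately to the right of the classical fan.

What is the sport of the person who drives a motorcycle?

Clue 5 places the metal fan in house 4.
Clue 5 places the golf player in house 4.
By clue 8, the baseball player is in house 3.
So house 1 gets truck for vehicle.
House 1's music genre must be blues (nothing else left).
The person in the yellow house is in house 3 (clue 1).
Clue 3: the person who drives a sedan is in house 4.
House 2's vehicle must be convertible (nothing else left).
House 3's vehicle must be motorcycle (nothing else left).
The person in the green house is in house 1 (clue 6).
Clue 10 places the classical fan in house 2.
House 2 color: only brown fits.
House 4's color must be teal (nothing else left).
That leaves pop as the music genre for house 3.
Clue 7: the cricket player is in house 1.
The only sport still possible for house 2 is tennis.
So: house 1 = green/truck/blues/cricket, house 2 = brown/convertible/classical/tennis, house 3 = yellow/motorcycle/pop/baseball, house 4 = teal/sedan/metal/golf.

baseball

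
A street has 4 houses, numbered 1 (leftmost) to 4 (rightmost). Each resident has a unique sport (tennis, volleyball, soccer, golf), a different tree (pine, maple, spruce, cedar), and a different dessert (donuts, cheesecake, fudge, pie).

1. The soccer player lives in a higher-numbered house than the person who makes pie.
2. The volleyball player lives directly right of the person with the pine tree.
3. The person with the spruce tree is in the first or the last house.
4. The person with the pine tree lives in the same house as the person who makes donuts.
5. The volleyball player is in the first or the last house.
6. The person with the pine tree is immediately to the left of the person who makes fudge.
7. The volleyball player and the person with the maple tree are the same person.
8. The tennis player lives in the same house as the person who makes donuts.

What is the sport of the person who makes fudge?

From clue 5, the volleyball player must be in house 4.
Clue 7: the person with the maple tree is in house 4.
House 1 tree: only spruce fits.
From clue 2, the person with the pine tree must be in house 3.
The person who makes donuts is in house 3 (clue 4).
By clue 6, the person who makes fudge is in house 4.
By clue 8, the tennis player is in house 3.
House 1 sport: only golf fits.
House 2 sport: only soccer fits.
That leaves cedar as the tree for house 2.
Clue 1 places the person who makes pie in house 1.
House 2 dessert: only cheesecake fits.
So: house 1 = golf/spruce/pie, house 2 = soccer/cedar/cheesecake, house 3 = tennis/pine/donuts, house 4 = volleyball/maple/fudge.

volleyball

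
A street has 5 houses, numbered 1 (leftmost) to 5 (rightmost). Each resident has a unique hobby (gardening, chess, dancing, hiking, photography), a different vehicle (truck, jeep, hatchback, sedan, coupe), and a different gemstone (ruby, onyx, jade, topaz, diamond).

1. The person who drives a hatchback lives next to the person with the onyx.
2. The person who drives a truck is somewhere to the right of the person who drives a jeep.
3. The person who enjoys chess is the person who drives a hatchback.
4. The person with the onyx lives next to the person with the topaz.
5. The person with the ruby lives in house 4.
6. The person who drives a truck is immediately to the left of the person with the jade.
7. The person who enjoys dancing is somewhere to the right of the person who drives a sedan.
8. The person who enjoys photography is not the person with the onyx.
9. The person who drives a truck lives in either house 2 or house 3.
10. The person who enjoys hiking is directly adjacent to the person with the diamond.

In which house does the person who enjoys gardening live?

2

The person with the ruby is in house 4 (clue 5).
From clue 6, the person who drives a truck must be in house 2.
By clue 6, the person with the jade is in house 3.
The only vehicle still possible for house 1 is jeep.
House 5's vehicle must be coupe (nothing else left).
House 5's gemstone must be diamond (nothing else left).
Clue 1 places the person who drives a hatchback in house 3.
The person with the onyx is in house 2 (clue 1).
Clue 3: the person who enjoys chess is in house 3.
Clue 4: the person with the topaz is in house 1.
Clue 10 places the person who enjoys hiking in house 4.
So house 2 gets gardening for hobby.
House 4's vehicle must be sedan (nothing else left).
So house 1 gets photography for hobby.
House 5 hobby: only dancing fits.
So: house 1 = photography/jeep/topaz, house 2 = gardening/truck/onyx, house 3 = chess/hatchback/jade, house 4 = hiking/sedan/ruby, house 5 = dancing/coupe/diamond.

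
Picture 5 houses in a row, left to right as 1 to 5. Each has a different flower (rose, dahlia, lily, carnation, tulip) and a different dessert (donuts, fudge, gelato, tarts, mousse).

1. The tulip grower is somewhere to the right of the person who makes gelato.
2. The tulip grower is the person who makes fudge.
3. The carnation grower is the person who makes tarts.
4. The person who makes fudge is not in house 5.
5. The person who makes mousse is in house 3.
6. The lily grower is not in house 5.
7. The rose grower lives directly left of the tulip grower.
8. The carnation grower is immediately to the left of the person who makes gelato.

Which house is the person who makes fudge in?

Clue 5: the person who makes mousse is in house 3.
Clue 2 places the tulip grower in house 4.
By clue 2, the person who makes fudge is in house 4.
By clue 7, the rose grower is in house 3.
Clue 8: the carnation grower is in house 1.
Clue 8 places the person who makes gelato in house 2.
House 5's flower must be dahlia (nothing else left).
That leaves tarts as the dessert for house 1.
House 5 dessert: only donuts fits.
That leaves lily as the flower for house 2.
So: house 1 = carnation/tarts, house 2 = lily/gelato, house 3 = rose/mousse, house 4 = tulip/fudge, house 5 = dahlia/donuts.

4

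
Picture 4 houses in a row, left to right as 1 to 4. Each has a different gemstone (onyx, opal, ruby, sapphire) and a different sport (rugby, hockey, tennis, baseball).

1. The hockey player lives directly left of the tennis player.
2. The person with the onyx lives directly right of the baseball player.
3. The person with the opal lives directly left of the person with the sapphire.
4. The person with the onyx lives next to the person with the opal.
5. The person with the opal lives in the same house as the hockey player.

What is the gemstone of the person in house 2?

The person with the onyx is narrowed to house 2 or 3 or 4; consider each.
Placing it in house 3 and house 4 leads to a contradiction, so it's in house 2.
Clue 2: the baseball player is in house 1.
Clue 1 places the tennis player in house 4.
Clue 3: the person with the opal is in house 3.
Clue 3 places the person with the sapphire in house 4.
House 1 gemstone: only ruby fits.
House 2 sport: only rugby fits.
That leaves hockey as the sport for house 3.
So: house 1 = ruby/baseball, house 2 = onyx/rugby, house 3 = opal/hockey, house 4 = sapphire/tennis.

onyx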